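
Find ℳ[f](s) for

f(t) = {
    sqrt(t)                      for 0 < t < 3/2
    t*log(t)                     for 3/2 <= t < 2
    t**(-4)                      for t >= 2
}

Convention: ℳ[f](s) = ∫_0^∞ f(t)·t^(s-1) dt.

the 3 pieces separated at 3/2, 2 each add one integral
between 0 and 3/2 the integrand is sqrt(t)·t^(s-1)
segment 3/2 to 2 holds t*log(t); add its integral
segment 2 to ∞ holds t**(-4); add its integral

(-32*2**(2*s)*(s - 4)*(2*s + 1) + 3**s*s*(s - 4)*(2*s + 1)*(-24*log(3) + 24*log(2)) + 3**s*(s - 4)*(2*s + 1)*(-24*log(3) + 24*log(2)) + 24*3**s*(s - 4)*(2*s + 1) + 16*3**s*sqrt(6)*(s - 4)*(s**2 + 2*s + 1) + 32*4**s*s*(s - 4)*(2*s + 1)*log(2) + 32*4**s*(s - 4)*(2*s + 1)*log(2) - 4**s*(2*s + 1)*(s**2 + 2*s + 1))/(16*2**s*(s - 4)*(2*s + 1)*(s**2 + 2*s + 1))
  -1/2 < Re(s) < 4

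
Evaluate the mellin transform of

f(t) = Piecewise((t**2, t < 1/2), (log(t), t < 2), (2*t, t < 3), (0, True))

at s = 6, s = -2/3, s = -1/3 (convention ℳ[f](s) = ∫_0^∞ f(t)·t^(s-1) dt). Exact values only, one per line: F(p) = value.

F(6) = 4097*log(2)/384 + 8408191/14336
F(-2/3) = 3*2**(2/3)*(-19*2**(2/3) - log(2**(2*2**(2/3) + 8)) + 13 + 16*6**(1/3))/16
F(-1/3) = 3*2**(1/3)*(-50*2**(1/3) - log(2**(10*2**(1/3) + 20)) + 10*6**(2/3) + 61)/20

split f at 1/2, 2: ℳ[f](s) collects 3 kernel integrals
segment [0, 1/2) carries t**2; integrate it
piece [1/2, 2): integrate log(t) against the kernel
on [2, 3): add ∫ 2*t·t^(s-1) dt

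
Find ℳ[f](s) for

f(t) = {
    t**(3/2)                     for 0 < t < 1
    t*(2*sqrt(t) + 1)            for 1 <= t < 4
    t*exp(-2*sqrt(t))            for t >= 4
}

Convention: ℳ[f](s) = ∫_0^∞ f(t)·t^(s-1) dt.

undo the power substitution: t**3 on [0, 1); t**2*(2*t + 1) on [1, 2); t**2*exp(-2*t) on [2, ∞)
peel off the shared t-power: t on [0, 1); 2*t + 1 on [1, 2); exp(-2*t) on [2, ∞)
breakpoints 1, 4: one integral from each of the 3 segments
on [0, 1) integrate f = t**(3/2) against the kernel
piece [1, 4): integrate t*(2*sqrt(t) + 1) against the kernel
on [4, ∞): add ∫ t*exp(-2*sqrt(t))·t^(s-1) dt

(80*2**(4*s)*(s + 1) + 8*2**(4*s) - 8*2**(2*s)*(s + 1) - 2*2**(2*s) + (s + 1)*(2*s + 3)*uppergamma(2*s + 2, 4))/(2*2**(2*s)*(s + 1)*(2*s + 3))
  Re(s) > -3/2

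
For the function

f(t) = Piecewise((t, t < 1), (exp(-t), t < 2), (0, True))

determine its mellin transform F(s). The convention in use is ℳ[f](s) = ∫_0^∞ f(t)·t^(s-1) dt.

((s + 1)*uppergamma(s, 1) - (s + 1)*uppergamma(s, 2) + 1)/(s + 1)
  Re(s) > -1

decompose at 1; ℳ[f](s) sums the 2 pieces' integrals
over [0, 1), the kernel integral of t enters the sum
∫ over [1, 2) of exp(-t)·t^(s-1) joins the sum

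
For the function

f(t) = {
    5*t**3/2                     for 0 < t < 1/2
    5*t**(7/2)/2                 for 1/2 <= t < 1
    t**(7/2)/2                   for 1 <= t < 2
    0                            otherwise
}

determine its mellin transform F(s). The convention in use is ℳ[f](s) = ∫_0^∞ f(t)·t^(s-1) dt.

linearity at 1/2, 1 turns ℳ[f](s) into 3 summed integrals
between 0 and 1/2 the integrand is 5*t**3/2·t^(s-1)
between 1/2 and 1 the integrand is 5*t**(7/2)/2·t^(s-1)
between 1 and 2 the integrand is t**(7/2)/2·t^(s-1)

(5*2**(1/2 - s)*(-s - 3) + 2**(s + 15/2)*(s + 3) + 64*s + 192 + 5*(2*s + 7)/2**s)/(16*(s + 3)*(2*s + 7))
  Re(s) > -3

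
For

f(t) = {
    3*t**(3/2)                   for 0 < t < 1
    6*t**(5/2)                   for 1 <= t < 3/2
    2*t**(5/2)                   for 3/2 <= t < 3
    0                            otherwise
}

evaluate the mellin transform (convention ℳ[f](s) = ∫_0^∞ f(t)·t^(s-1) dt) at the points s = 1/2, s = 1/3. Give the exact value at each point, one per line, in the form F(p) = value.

summing 3 kernel integrals split by 1, 3/2 yields ℳ[f](s)
over [0, 1), the kernel integral of 3*t**(3/2) enters the sum
between 1 and 3/2 the integrand is 6*t**(5/2)·t^(s-1)
over [3/2, 3), the kernel integral of 2*t**(5/2) enters the sum

F(1/2) = 22
F(1/3) = -90/187 + 27*2**(1/6)*3**(5/6)/17 + 108*3**(5/6)/17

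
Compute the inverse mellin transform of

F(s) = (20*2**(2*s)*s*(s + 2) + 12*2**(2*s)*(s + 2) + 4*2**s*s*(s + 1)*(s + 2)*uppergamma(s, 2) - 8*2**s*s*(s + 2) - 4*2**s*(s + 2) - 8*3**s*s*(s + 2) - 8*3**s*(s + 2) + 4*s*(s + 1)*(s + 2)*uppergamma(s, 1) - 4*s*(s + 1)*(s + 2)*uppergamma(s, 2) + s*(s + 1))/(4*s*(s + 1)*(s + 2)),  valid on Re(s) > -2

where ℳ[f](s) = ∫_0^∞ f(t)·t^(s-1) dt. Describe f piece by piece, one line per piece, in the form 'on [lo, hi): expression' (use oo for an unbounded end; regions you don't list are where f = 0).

reversing the common scale on t: t**2 on [0, 1/2); exp(-2*t) on [1/2, 1); t + 1 on [1, 3/2); …
cuts at 1, 2, 3, 4: linearity sums the 5 kernel integrals
for t in [0, 1): the term is ∫ t**2/4·t^(s-1)
between 1 and 2 the integrand is exp(-t)·t^(s-1)
piece [2, 3): integrate (t/2 + 1) against the kernel
segment [3, 4) carries (t/2 + 3); integrate it
segment [4, ∞) carries exp(-t/2); integrate it

on [0, 1): t**2/4
on [1, 2): exp(-t)
on [2, 3): t/2 + 1
on [3, 4): t/2 + 3
on [4, oo): exp(-t/2)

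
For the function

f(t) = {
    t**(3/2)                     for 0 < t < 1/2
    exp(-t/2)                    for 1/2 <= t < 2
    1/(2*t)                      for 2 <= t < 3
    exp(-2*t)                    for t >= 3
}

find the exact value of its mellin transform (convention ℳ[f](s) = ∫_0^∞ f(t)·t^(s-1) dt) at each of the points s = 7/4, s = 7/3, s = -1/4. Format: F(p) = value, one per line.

F(7/4) = -2*2**(3/4)*uppergamma(7/4, 1) - 101*2**(3/4)/156 + 2**(1/4)*uppergamma(7/4, 6)/4 + 2*3**(3/4)/3 + 2*2**(3/4)*uppergamma(7/4, 1/4)
F(7/3) = -4*2**(1/3)*uppergamma(7/3, 1) - 3*2**(1/3)/4 + 2**(2/3)*uppergamma(7/3, 6)/8 + 3*2**(1/6)/184 + 9*3**(1/3)/8 + 4*2**(1/3)*uppergamma(7/3, 1/4)
F(-1/4) = -2**(3/4)*uppergamma(-1/4, 1)/2 - 2*3**(3/4)/45 + 2**(1/4)*uppergamma(-1/4, 6) + 3*2**(3/4)/10 + 2**(3/4)*uppergamma(-1/4, 1/4)/2

split f at 1/2, 2, 3: ℳ[f](s) collects 4 kernel integrals
on [0, 1/2) integrate f = t**(3/2) against the kernel
over [1/2, 2), the kernel integral of exp(-t/2) enters the sum
on [2, 3): add ∫ 1/(2*t)·t^(s-1) dt
∫ exp(-2*t)·t^(s-1) over [3, ∞)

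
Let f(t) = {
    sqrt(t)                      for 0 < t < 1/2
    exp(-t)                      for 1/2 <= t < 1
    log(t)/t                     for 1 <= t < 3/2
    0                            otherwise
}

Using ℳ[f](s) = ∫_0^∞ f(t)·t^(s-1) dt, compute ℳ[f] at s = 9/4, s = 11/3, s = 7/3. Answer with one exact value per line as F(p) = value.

F(9/4) = -12*2**(3/4)*3**(1/4)/25 - uppergamma(9/4, 1) + 2**(1/4)/22 + log(3**(3*2**(3/4)*3**(1/4)/5)/2**(3*2**(3/4)*3**(1/4)/5)) + 16/25 + uppergamma(9/4, 1/2)
F(11/3) = -uppergamma(11/3, 1) - 81*2**(1/3)*3**(2/3)/512 + 3*2**(5/6)/400 + 9/64 + log(3**(27*2**(1/3)*3**(2/3)/64)/2**(27*2**(1/3)*3**(2/3)/64)) + uppergamma(11/3, 1/2)
F(7/3) = -uppergamma(7/3, 1) - 27*2**(2/3)*3**(1/3)/64 + 3*2**(1/6)/68 + log(3**(9*2**(2/3)*3**(1/3)/16)/2**(9*2**(2/3)*3**(1/3)/16)) + 9/16 + uppergamma(7/3, 1/2)

breakpoints 1/2, 1: one integral from each of the 3 segments
piece [0, 1/2): integrate sqrt(t) against the kernel
∫ exp(-t)·t^(s-1) over [1/2, 1)
segment 1 to 3/2 holds log(t)/t; add its integral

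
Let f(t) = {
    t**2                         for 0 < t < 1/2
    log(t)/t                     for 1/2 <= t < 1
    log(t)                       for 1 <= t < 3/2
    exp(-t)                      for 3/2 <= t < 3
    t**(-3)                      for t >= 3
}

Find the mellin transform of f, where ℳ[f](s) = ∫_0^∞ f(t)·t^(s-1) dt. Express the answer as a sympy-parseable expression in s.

(108*2**s*s**2*(s - 3)*(s + 2)*(s**2 - 2*s + 1)*uppergamma(s, 3/2) - 108*2**s*s**2*(s - 3)*(s + 2)*(s**2 - 2*s + 1)*uppergamma(s, 3) - 108*2**s*s**2*(s - 3)*(s + 2) + 108*2**s*(s - 3)*(s + 2)*(s**2 - 2*s + 1) - 108*3**s*s*(s - 3)*(s + 2)*(s**2 - 2*s + 1)*log(2) + 108*3**s*s*(s - 3)*(s + 2)*(s**2 - 2*s + 1)*log(3) - 108*3**s*(s - 3)*(s + 2)*(s**2 - 2*s + 1) - 4*6**s*s**2*(s + 2)*(s**2 - 2*s + 1) + 216*s**3*(s - 3)*(s + 2)*log(2) - 216*s**2*(s - 3)*(s + 2)*log(2) + 216*s**2*(s - 3)*(s + 2) + 27*s**2*(s - 3)*(s**2 - 2*s + 1))/(108*2**s*s**2*(s - 3)*(s + 2)*(s**2 - 2*s + 1))
  -2 < Re(s) < 3

summing 5 kernel integrals split by 1/2, 1, 3/2, 3 yields ℳ[f](s)
on [0, 1/2) integrate f = t**2 against the kernel
over [1/2, 1), the kernel integral of log(t)/t enters the sum
segment [1, 3/2) carries log(t); integrate it
over [3/2, 3), the kernel integral of exp(-t) enters the sum
segment 3 to ∞ holds t**(-3); add its integral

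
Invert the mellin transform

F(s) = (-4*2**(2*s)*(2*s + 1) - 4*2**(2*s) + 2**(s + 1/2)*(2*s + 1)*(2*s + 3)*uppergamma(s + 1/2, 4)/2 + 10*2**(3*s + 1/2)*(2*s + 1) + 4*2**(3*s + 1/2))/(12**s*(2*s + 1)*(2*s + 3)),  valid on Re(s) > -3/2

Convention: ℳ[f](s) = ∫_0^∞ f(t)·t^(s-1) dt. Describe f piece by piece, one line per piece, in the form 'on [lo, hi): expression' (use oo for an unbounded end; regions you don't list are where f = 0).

on [0, 1/3): 3*sqrt(3)*t**(3/2)
on [1/3, 2/3): sqrt(3)*sqrt(t)*(6*t + 1)
on [2/3, oo): sqrt(3)*sqrt(t)*exp(-6*t)

undo the common scale on t: t**(3/2) on [0, 1); sqrt(t)*(2*t + 1) on [1, 2); sqrt(t)*exp(-2*t) on [2, ∞)
remove the shared t-power first: t on [0, 1); 2*t + 1 on [1, 2); exp(-2*t) on [2, ∞)
f breaks at 1/3, 2/3 into 3 integrals to sum
∫ over [0, 1/3) of 3*sqrt(3)*t**(3/2)·t^(s-1) joins the sum
for t in [1/3, 2/3): the term is ∫ sqrt(3)*sqrt(t)*(6*t + 1)·t^(s-1)
∫ sqrt(3)*sqrt(t)*exp(-6*t)·t^(s-1) over [2/3, ∞)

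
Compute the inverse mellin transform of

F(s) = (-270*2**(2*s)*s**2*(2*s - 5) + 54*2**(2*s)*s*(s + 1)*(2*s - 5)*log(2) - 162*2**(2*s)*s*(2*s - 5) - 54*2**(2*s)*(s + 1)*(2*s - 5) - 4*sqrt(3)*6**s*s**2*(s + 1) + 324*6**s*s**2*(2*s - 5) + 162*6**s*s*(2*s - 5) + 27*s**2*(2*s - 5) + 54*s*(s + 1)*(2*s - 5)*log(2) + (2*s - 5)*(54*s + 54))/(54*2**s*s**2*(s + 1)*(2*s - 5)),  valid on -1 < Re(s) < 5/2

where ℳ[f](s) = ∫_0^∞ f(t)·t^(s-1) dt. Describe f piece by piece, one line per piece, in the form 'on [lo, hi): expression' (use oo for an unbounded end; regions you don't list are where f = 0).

on [0, 1/2): t
on [1/2, 2): log(t)
on [2, 3): t + 3
on [3, oo): t**(-5/2)

treat the 4 regions marked off by 1/2, 2, 3 separately and sum
on [0, 1/2): add ∫ t·t^(s-1) dt
[1/2, 2) adds the kernel integral of log(t)
on [2, 3): add ∫ (t + 3)·t^(s-1) dt
segment 3 to ∞ holds t**(-5/2); add its integral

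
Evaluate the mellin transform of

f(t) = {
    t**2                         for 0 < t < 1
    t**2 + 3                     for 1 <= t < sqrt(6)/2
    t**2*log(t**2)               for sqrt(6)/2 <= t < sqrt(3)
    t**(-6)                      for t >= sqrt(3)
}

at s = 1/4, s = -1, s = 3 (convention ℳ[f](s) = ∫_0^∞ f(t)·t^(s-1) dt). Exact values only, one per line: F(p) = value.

F(1/4) = 2**(7/8)*(-3726*2**(1/8) - 366*6**(1/8) + log(2**(207*3**(1/8))*3**(-207*3**(1/8) + 414*6**(1/8))) + 4117*3**(1/8))/621
F(-1) = -1133*sqrt(3)/567 + sqrt(6)/2 + log(2**(sqrt(6)/2)*3**(-sqrt(6)/2 + sqrt(3))) + 3
F(3) = -461*sqrt(3)/675 - 1 + 213*sqrt(6)/200 + log(2**(9*sqrt(6)/40)*3**(-9*sqrt(6)/40 + 9*sqrt(3)/5))

reversing the power substitution: t on [0, 1); t + 3 on [1, 3/2); t*log(t) on [3/2, 3); …
treat the 4 regions marked off by 1, sqrt(6)/2, sqrt(3) separately and sum
between 0 and 1 the integrand is t**2·t^(s-1)
the [1, sqrt(6)/2) slice contributes ∫ (t**2 + 3)·t^(s-1) dt
over [sqrt(6)/2, sqrt(3)), the kernel integral of t**2*log(t**2) enters the sum
on [sqrt(3), ∞) integrate f = t**(-6) against the kernel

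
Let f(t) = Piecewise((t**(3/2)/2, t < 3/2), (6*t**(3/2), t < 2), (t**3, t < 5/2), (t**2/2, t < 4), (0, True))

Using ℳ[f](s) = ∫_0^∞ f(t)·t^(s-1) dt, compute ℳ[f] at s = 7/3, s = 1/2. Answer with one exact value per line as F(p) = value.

F(7/3) = -6*2**(1/3) - 891*2**(1/6)*3**(5/6)/368 + 91875*2**(2/3)*5**(1/3)/13312 + 288*2**(5/6)/23 + 384*2**(2/3)/13
F(1/2) = -16*sqrt(2)/7 + 45*sqrt(10)/28 + 977/80

breakpoints 3/2, 2, 5/2: one integral from each of the 4 segments
piece [0, 3/2): integrate t**(3/2)/2 against the kernel
between 3/2 and 2 the integrand is 6*t**(3/2)·t^(s-1)
[2, 5/2) adds the kernel integral of t**3
for t in [5/2, 4): the term is ∫ t**2/2·t^(s-1)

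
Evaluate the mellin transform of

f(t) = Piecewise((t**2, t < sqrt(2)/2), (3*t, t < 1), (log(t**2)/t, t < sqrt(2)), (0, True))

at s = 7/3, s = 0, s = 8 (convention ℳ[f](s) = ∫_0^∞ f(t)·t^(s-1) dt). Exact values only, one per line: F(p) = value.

back out the shared t-power: t**3 on [0, sqrt(2)/2); 3*t**2 on [sqrt(2)/2, 1); log(t**2) on [1, sqrt(2))
back out the power substitution: t**(3/2) on [0, 1/2); 3*t on [1/2, 1); log(t) on [1, 2)
treat the 3 regions marked off by sqrt(2)/2, 1 separately and sum
piece [0, sqrt(2)/2): integrate t**2 against the kernel
piece [sqrt(2)/2, 1): integrate 3*t against the kernel
for t in [1, sqrt(2)): the term is ∫ log(t**2)/t·t^(s-1)

F(7/3) = -9*2**(2/3)/8 - 9*2**(1/3)/40 + 3*2**(5/6)/104 + 3*2**(2/3)*log(2)/4 + 81/40
F(0) = sqrt(2)*(-20 - 4*log(2) + 21*sqrt(2))/8
F(8) = sqrt(2)*(-31700 + 17747*sqrt(2) + 107520*log(2))/94080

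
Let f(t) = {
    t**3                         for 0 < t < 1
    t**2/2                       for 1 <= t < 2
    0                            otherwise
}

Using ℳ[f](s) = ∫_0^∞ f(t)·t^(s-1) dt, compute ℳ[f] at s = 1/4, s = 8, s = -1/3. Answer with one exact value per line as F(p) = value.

invert the shared t-power to get t on [0, 1); 1/2 on [1, 2)
the 2 pieces separated at 1 each add one integral
[0, 1) adds the kernel integral of t**3
between 1 and 2 the integrand is t**2/2·t^(s-1)

F(1/4) = 10/117 + 8*2**(1/4)/9
F(8) = 11273/220
F(-1/3) = 3/40 + 3*2**(2/3)/5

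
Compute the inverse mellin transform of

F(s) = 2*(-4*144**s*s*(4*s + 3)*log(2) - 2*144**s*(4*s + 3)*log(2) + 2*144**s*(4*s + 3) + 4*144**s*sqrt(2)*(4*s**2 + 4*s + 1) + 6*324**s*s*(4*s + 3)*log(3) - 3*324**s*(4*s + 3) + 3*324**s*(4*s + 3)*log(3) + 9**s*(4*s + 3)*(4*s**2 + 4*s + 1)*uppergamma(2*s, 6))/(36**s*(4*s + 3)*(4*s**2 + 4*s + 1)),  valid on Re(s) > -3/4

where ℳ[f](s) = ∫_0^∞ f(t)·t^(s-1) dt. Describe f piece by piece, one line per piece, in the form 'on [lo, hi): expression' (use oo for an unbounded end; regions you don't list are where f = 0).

on [0, 4): t**(3/4)
on [4, 9): sqrt(t)*log(sqrt(t))
on [9, oo): exp(-2*sqrt(t))

the power substitution comes off first: t**(3/2) on [0, 2); t*log(t) on [2, 3); exp(-2*t) on [3, ∞)
f breaks at 4, 9 into 3 integrals to sum
piece [0, 4): integrate t**(3/4) against the kernel
between 4 and 9 the integrand is sqrt(t)*log(sqrt(t))·t^(s-1)
segment 9 to ∞ holds exp(-2*sqrt(t)); add its integral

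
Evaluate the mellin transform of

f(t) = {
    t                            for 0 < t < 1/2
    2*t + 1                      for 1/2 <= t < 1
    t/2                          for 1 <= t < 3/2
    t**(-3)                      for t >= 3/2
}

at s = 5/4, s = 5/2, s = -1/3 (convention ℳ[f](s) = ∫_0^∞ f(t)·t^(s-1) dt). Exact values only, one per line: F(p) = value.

along the cuts 1/2, 1, 3/2, ℳ[f](s) splits into 4 integrals
over [0, 1/2), the kernel integral of t enters the sum
piece [1/2, 1): integrate (2*t + 1) against the kernel
segment [1, 3/2) carries t/2; integrate it
∫ t**(-3)·t^(s-1) over [3/2, ∞)

F(5/4) = 2**(3/4)*(-322 + 475*3**(1/4) + 924*2**(1/4))/1260
F(5/2) = -19*sqrt(2)/280 + 29/35 + 305*sqrt(6)/336
F(-1/3) = 2**(1/3)*(-405*2**(2/3) + 437*3**(2/3) + 2430)/1080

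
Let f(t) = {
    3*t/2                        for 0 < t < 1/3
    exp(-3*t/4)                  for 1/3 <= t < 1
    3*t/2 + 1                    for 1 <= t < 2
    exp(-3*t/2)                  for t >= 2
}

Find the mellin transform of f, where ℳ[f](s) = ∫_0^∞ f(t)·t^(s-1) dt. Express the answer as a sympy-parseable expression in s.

remove the common scale on t first: t on [0, 1/2); exp(-t/2) on [1/2, 3/2); t + 1 on [3/2, 3); …
summing 4 kernel integrals split by 1/3, 1, 2 yields ℳ[f](s)
piece [0, 1/3): integrate 3*t/2 against the kernel
∫ exp(-3*t/4)·t^(s-1) over [1/3, 1)
on [1, 2) integrate f = (3*t/2 + 1) against the kernel
on [2, ∞) integrate f = exp(-3*t/2) against the kernel

(2*2**s*s*(s + 1)*uppergamma(s, 3) - 5*3**s*s - 2*3**s + 2*4**s*s*(s + 1)*uppergamma(s, 1/4) - 2*4**s*s*(s + 1)*uppergamma(s, 3/4) + 8*6**s*s + 2*6**s + s)/(2*3**s*s*(s + 1))
  Re(s) > -1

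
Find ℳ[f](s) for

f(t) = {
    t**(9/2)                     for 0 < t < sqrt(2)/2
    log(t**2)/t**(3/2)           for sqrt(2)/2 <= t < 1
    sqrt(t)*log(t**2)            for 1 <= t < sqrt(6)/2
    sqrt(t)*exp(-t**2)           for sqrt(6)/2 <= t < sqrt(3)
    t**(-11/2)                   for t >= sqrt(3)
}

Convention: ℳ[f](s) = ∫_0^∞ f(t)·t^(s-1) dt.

invert the shared t-power to get t**4 on [0, sqrt(2)/2); log(t**2)/t**2 on [sqrt(2)/2, 1); log(t**2) on [1, sqrt(6)/2); …
undo the power substitution: t**2 on [0, 1/2); log(t)/t on [1/2, 1); log(t) on [1, 3/2); …
f breaks at sqrt(2)/2, 1, sqrt(6)/2, sqrt(3) into 5 integrals to sum
∫ over [0, sqrt(2)/2) of t**(9/2)·t^(s-1) joins the sum
on [sqrt(2)/2, 1): add ∫ log(t**2)/t**(3/2)·t^(s-1) dt
segment [1, sqrt(6)/2) carries sqrt(t)*log(t**2); integrate it
between sqrt(6)/2 and sqrt(3) the integrand is sqrt(t)*exp(-t**2)·t^(s-1)
on [sqrt(3), ∞) integrate f = t**(-11/2) against the kernel

2**(-s/2 - 1/4)*(27*2**(s/2 + 1/4)*(s/2 - 11/4)*(s/2 + 9/4)*(s + 1/2)**2*(-s + (s + 1/2)**2/4 + 1/2)*uppergamma(s/2 + 1/4, 3/2) - 27*2**(s/2 + 1/4)*(s/2 - 11/4)*(s/2 + 9/4)*(s + 1/2)**2*(-s + (s + 1/2)**2/4 + 1/2)*uppergamma(s/2 + 1/4, 3) - 27*2**(s/2 + 1/4)*(s/2 - 11/4)*(s/2 + 9/4)*(s + 1/2)**2 + 108*2**(s/2 + 1/4)*(s/2 - 11/4)*(s/2 + 9/4)*(-s + (s + 1/2)**2/4 + 1/2) - 54*3**(s/2 + 1/4)*(s/2 - 11/4)*(s/2 + 9/4)*(s + 1/2)*(-s + (s + 1/2)**2/4 + 1/2)*log(2) + 54*3**(s/2 + 1/4)*(s/2 - 11/4)*(s/2 + 9/4)*(s + 1/2)*(-s + (s + 1/2)**2/4 + 1/2)*log(3) - 108*3**(s/2 + 1/4)*(s/2 - 11/4)*(s/2 + 9/4)*(-s + (s + 1/2)**2/4 + 1/2) - 6**(s/2 + 1/4)*(s/2 + 9/4)*(s + 1/2)**2*(-s + (s + 1/2)**2/4 + 1/2) + 27*(s/2 - 11/4)*(s/2 + 9/4)*(s + 1/2)**3*log(2) - 54*(s/2 - 11/4)*(s/2 + 9/4)*(s + 1/2)**2*log(2) + 54*(s/2 - 11/4)*(s/2 + 9/4)*(s + 1/2)**2 + 27*(s/2 - 11/4)*(s + 1/2)**2*(-s + (s + 1/2)**2/4 + 1/2)/4)/(54*(s/2 - 11/4)*(s/2 + 9/4)*(s + 1/2)**2*(-s + (s + 1/2)**2/4 + 1/2))
  -9/2 < Re(s) < 11/2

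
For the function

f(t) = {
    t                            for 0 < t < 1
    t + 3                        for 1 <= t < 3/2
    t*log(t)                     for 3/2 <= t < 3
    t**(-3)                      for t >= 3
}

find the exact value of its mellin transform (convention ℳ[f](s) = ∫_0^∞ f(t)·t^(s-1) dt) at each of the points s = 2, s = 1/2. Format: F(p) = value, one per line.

F(2) = 17/24 + 9*log(2)/8 + 63*log(3)/8
F(1/2) = -6 - 178*sqrt(3)/135 + log(2**(sqrt(6)/2)*3**(-sqrt(6)/2 + 2*sqrt(3))) + 23*sqrt(6)/6

integrate the 4 segments split at 1, 3/2, 3, then add the results
the [0, 1) slice contributes ∫ t·t^(s-1) dt
∫ (t + 3)·t^(s-1) over [1, 3/2)
the [3/2, 3) slice contributes ∫ t*log(t)·t^(s-1) dt
the [3, ∞) slice contributes ∫ t**(-3)·t^(s-1) dt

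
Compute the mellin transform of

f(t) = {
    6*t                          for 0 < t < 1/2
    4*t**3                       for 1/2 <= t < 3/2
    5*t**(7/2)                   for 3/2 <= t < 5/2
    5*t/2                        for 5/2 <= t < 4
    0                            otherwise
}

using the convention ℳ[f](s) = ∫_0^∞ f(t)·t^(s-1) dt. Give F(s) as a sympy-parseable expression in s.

f breaks at 1/2, 3/2, 5/2 into 4 integrals to sum
on [0, 1/2) integrate f = 6*t against the kernel
segment [1/2, 3/2) carries 4*t**3; integrate it
for t in [3/2, 5/2): the term is ∫ 5*t**(7/2)·t^(s-1)
on [5/2, 4): add ∫ 5*t/2·t^(s-1) dt

(80*2**(3*s)*(s + 3)*(2*s + 7) + 108*3**s*(s + 1)*(2*s + 7) - 135*sqrt(2)*3**(s + 1/2)*(s + 1)*(s + 3) - 50*5**s*(s + 3)*(2*s + 7) + 625*sqrt(2)*5**(s + 1/2)*(s + 1)*(s + 3) - 4*(s + 1)*(2*s + 7) + 24*(s + 3)*(2*s + 7))/(8*2**s*(s + 1)*(s + 3)*(2*s + 7))
  Re(s) > -1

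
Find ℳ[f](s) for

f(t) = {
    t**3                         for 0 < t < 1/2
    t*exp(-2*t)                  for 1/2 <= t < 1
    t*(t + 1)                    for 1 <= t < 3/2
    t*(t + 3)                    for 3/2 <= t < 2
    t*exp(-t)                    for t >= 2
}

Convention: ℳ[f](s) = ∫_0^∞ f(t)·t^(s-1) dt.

undo the shared t-power: t on [0, 1/2); exp(-2*t)/t on [1/2, 1); (t + 1)/t on [1, 3/2); …
back out the shared t-power: t**2 on [0, 1/2); exp(-2*t) on [1/2, 1); t + 1 on [1, 3/2); …
split f at 1/2, 1, 3/2, 2: ℳ[f](s) collects 5 kernel integrals
segment 0 to 1/2 holds t**3; add its integral
on [1/2, 1): add ∫ t*exp(-2*t)·t^(s-1) dt
on [1, 3/2): add ∫ t*(t + 1)·t^(s-1) dt
∫ over [3/2, 2) of t*(t + 3)·t^(s-1) joins the sum
on [2, ∞) integrate f = t*exp(-t) against the kernel

(80*2**(2*s)*(s + 1)*(s + 3) + 48*2**(2*s)*(s + 3) + 8*2**s*(s + 1)*(s + 2)*(s + 3)*uppergamma(s + 1, 2) - 16*2**s*(s + 1)*(s + 3) - 8*2**s*(s + 3) - 24*3**s*(s + 1)*(s + 3) - 24*3**s*(s + 3) + 4*(s + 1)*(s + 2)*(s + 3)*uppergamma(s + 1, 1) - 4*(s + 1)*(s + 2)*(s + 3)*uppergamma(s + 1, 2) + (s + 1)*(s + 2))/(8*2**s*(s + 1)*(s + 2)*(s + 3))
  Re(s) > -3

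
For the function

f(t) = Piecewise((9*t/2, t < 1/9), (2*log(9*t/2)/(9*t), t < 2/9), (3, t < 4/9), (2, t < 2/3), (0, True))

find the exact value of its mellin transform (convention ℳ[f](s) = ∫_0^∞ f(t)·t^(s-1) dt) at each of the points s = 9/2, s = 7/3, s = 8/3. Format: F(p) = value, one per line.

F(9/2) = -1760*sqrt(2)/2893401 + 4*log(2)/137781 + 553169/95482233 + 64*sqrt(6)/2187
F(7/3) = 3**(1/3)*(-690*2**(1/3) + 140*log(2) + 119 + 640*2**(2/3) + 2880*6**(1/3))/22680
F(8/3) = 3**(2/3)*(-1089*2**(2/3) + 220*log(2) + 157 + 2200*2**(1/3) + 4950*6**(2/3))/133650

peel off the common scale on t: 3*t on [0, 1/6); log(3*t)/(3*t) on [1/6, 1/3); 3 on [1/3, 2/3); …
the common scale on t comes off first: t on [0, 1/2); log(t)/t on [1/2, 1); 3 on [1, 2); …
summing 4 kernel integrals split by 1/9, 2/9, 4/9 yields ℳ[f](s)
segment 0 to 1/9 holds 9*t/2; add its integral
on [1/9, 2/9) integrate f = 2*log(9*t/2)/(9*t) against the kernel
on [2/9, 4/9): add ∫ 3·t^(s-1) dt
segment 4/9 to 2/3 holds 2; add its integral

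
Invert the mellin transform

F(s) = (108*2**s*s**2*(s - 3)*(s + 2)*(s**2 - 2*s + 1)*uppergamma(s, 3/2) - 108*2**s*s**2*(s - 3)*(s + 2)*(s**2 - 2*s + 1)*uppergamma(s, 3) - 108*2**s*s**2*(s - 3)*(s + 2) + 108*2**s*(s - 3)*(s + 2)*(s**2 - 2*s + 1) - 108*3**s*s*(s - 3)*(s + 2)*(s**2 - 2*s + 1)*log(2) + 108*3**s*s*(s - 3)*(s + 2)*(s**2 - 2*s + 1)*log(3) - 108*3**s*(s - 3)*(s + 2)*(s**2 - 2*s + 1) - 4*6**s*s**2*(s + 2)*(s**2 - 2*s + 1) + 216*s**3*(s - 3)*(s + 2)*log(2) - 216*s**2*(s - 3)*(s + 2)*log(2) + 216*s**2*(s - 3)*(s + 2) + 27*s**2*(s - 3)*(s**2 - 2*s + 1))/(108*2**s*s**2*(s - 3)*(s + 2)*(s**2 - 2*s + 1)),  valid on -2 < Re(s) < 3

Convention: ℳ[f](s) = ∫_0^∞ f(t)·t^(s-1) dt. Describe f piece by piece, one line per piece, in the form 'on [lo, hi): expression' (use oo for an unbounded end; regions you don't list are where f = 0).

on [0, 1/2): t**2
on [1/2, 1): log(t)/t
on [1, 3/2): log(t)
on [3/2, 3): exp(-t)
on [3, oo): t**(-3)

summing 5 kernel integrals split by 1/2, 1, 3/2, 3 yields ℳ[f](s)
on [0, 1/2): add ∫ t**2·t^(s-1) dt
segment 1/2 to 1 holds log(t)/t; add its integral
over [1, 3/2), the kernel integral of log(t) enters the sum
piece [3/2, 3): integrate exp(-t) against the kernel
over [3, ∞), the kernel integral of t**(-3) enters the sum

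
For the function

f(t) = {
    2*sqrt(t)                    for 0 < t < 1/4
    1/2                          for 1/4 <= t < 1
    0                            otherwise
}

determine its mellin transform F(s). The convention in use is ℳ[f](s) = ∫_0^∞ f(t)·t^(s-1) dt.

(4**s*(2*s + 1) + 2*s - 1)/(2*2**(2*s)*s*(2*s + 1))
  Re(s) > -1/2

the power substitution comes off first: 2*t on [0, 1/2); 1/2 on [1/2, 1)
remove the common scale on t first: t on [0, 1); 1/2 on [1, 2)
summing 2 kernel integrals split by 1/4 yields ℳ[f](s)
over [0, 1/4), the kernel integral of 2*sqrt(t) enters the sum
for t in [1/4, 1): the term is ∫ 1/2·t^(s-1)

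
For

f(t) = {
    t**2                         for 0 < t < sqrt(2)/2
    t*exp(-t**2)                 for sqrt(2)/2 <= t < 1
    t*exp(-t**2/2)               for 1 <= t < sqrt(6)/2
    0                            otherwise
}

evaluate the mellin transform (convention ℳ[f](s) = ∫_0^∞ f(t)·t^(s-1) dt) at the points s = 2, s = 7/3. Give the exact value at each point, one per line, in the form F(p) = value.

the shared t-power comes off first: t on [0, sqrt(2)/2); exp(-t**2) on [sqrt(2)/2, 1); exp(-t**2/2) on [1, sqrt(6)/2)
invert the power substitution to get sqrt(t) on [0, 1/2); exp(-t) on [1/2, 1); exp(-t/2) on [1, 3/2)
slice at sqrt(2)/2, 1, transform all 3 pieces, and sum them
the [0, sqrt(2)/2) slice contributes ∫ t**2·t^(s-1) dt
between sqrt(2)/2 and 1 the integrand is t*exp(-t**2)·t^(s-1)
on [1, sqrt(6)/2) integrate f = t*exp(-t**2/2) against the kernel

F(2) = -sqrt(6)*exp(-3/4)/2 - sqrt(2)*sqrt(pi)*erfc(sqrt(3)/2)/2 - exp(-1)/2 - sqrt(pi)*erfc(1)/4 + 1/16 + sqrt(pi)*erfc(sqrt(2)/2)/4 + sqrt(2)*exp(-1/2)/4 + sqrt(2)*sqrt(pi)*erfc(sqrt(2)/2)/2 + exp(-1/2)
F(7/3) = -2**(2/3)*uppergamma(5/3, 3/4) - uppergamma(5/3, 1)/2 + 3*2**(5/6)/104 + uppergamma(5/3, 1/2)/2 + 2**(2/3)*uppergamma(5/3, 1/2)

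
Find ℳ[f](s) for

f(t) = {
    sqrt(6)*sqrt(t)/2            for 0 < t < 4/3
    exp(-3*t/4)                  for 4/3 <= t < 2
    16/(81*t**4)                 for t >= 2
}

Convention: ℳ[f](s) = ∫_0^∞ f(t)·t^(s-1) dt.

(2/3)**s*(2**s*(s - 4)*(2*s + 1)*uppergamma(s, 1) - 2**s*(s - 4)*(2*s + 1)*uppergamma(s, 3/2) + 2*2**(s + 1/2)*(s - 4) - 3**s*(2*s + 1)/81)/((s - 4)*(2*s + 1))
  -1/2 < Re(s) < 4

reversing the common scale on t: sqrt(t) on [0, 2); exp(-t/2) on [2, 3); t**(-4) on [3, ∞)
f breaks at 4/3, 2 into 3 integrals to sum
∫ over [0, 4/3) of sqrt(6)*sqrt(t)/2·t^(s-1) joins the sum
between 4/3 and 2 the integrand is exp(-3*t/4)·t^(s-1)
between 2 and ∞ the integrand is 16/(81*t**4)·t^(s-1)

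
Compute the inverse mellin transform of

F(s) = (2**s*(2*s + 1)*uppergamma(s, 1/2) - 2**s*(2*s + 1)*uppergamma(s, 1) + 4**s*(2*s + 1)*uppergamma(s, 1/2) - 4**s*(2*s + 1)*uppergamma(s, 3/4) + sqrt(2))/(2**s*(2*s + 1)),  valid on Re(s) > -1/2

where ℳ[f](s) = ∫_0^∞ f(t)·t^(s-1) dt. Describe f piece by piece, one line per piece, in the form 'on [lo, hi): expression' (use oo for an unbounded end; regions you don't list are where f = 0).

cuts at 1/2, 1: linearity sums the 3 kernel integrals
on [0, 1/2) integrate f = sqrt(t) against the kernel
on [1/2, 1): add ∫ exp(-t)·t^(s-1) dt
∫ exp(-t/2)·t^(s-1) over [1, 3/2)

on [0, 1/2): sqrt(t)
on [1/2, 1): exp(-t)
on [1, 3/2): exp(-t/2)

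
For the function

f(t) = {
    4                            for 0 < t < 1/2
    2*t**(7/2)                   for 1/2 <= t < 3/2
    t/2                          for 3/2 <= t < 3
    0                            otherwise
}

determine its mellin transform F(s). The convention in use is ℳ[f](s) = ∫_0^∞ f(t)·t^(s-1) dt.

linearity at 1/2, 3/2 turns ℳ[f](s) into 3 summed integrals
for t in [0, 1/2): the term is ∫ 4·t^(s-1)
∫ over [1/2, 3/2) of 2*t**(7/2)·t^(s-1) joins the sum
for t in [3/2, 3): the term is ∫ t/2·t^(s-1)

2**(-s - 2)*(-3**(s + 1)*s*(2*s + 7) + sqrt(2)*3**(s + 7/2)*s*(s + 1) + 6**(s + 1)*s*(2*s + 7) - sqrt(2)*s*(s + 1) + 16*(s + 1)*(2*s + 7))/(s*(s + 1)*(2*s + 7))
  Re(s) > 0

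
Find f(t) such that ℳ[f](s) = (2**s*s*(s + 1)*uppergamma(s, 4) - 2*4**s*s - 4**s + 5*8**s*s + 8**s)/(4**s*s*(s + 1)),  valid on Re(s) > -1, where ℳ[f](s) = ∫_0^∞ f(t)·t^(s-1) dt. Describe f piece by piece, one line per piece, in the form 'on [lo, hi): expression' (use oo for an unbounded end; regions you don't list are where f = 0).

on [0, 1): t
on [1, 2): 2*t + 1
on [2, oo): exp(-2*t)

summing 3 kernel integrals split by 1, 2 yields ℳ[f](s)
on [0, 1) integrate f = t against the kernel
∫ (2*t + 1)·t^(s-1) over [1, 2)
∫ over [2, ∞) of exp(-2*t)·t^(s-1) joins the sum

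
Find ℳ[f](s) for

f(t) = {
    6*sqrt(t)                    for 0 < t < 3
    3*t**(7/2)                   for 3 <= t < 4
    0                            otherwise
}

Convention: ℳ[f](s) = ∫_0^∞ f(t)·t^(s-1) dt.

6*(256*2**(2*s)*s + 128*2**(2*s) - 50*3**(s + 1/2)*s - 13*3**(s + 1/2))/(4*s**2 + 16*s + 7)
  Re(s) > -1/2

summing 2 kernel integrals split by 3 yields ℳ[f](s)
segment 0 to 3 holds 6*sqrt(t); add its integral
on [3, 4): add ∫ 3*t**(7/2)·t^(s-1) dt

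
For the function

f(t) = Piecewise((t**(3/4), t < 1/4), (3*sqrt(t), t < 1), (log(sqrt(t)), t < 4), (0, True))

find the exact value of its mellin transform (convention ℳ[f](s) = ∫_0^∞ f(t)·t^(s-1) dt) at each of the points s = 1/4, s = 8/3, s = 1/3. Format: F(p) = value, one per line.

peel off the power substitution: t**(3/2) on [0, 1/2); 3*t on [1/2, 1); log(t) on [1, 2)
summing 3 kernel integrals split by 1/4, 1 yields ℳ[f](s)
on [0, 1/4) integrate f = t**(3/4) against the kernel
over [1/4, 1), the kernel integral of 3*sqrt(t) enters the sum
∫ over [1, 4) of log(sqrt(t))·t^(s-1) joins the sum

F(1/4) = sqrt(2)*(-72 + 32*log(2) + 49*sqrt(2))/8
F(8/3) = -9*2**(1/3)/4 - 9*2**(2/3)/1216 + 3*2**(1/6)/1312 + 2475/2432 + 12*2**(1/3)*log(2)
F(1/3) = -9*2**(2/3)/2 - 9*2**(1/3)/10 + 3*2**(5/6)/26 + 3*2**(2/3)*log(2) + 81/10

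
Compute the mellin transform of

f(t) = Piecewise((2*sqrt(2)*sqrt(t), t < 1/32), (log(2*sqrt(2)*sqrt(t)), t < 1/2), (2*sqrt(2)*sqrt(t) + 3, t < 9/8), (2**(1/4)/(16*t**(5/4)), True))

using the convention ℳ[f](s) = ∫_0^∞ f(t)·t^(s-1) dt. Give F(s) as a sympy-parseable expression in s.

(-1080*2**(4*s)*s**2*(4*s - 5) + 108*2**(4*s)*s*(2*s + 1)*(4*s - 5)*log(2) - 324*2**(4*s)*s*(4*s - 5) - 54*2**(4*s)*(2*s + 1)*(4*s - 5) - 16*sqrt(3)*6**(2*s)*s**2*(2*s + 1) + 1296*6**(2*s)*s**2*(4*s - 5) + 324*6**(2*s)*s*(4*s - 5) + 108*s**2*(4*s - 5) + 108*s*(2*s + 1)*(4*s - 5)*log(2) + (4*s - 5)*(108*s + 54))/(108*2**(5*s)*s**2*(2*s + 1)*(4*s - 5))
  -1/2 < Re(s) < 5/4

undo the common scale on t: 2*sqrt(t) on [0, 1/16); log(2*sqrt(t)) on [1/16, 1); 2*sqrt(t) + 3 on [1, 9/4); …
remove the power substitution first: 2*t on [0, 1/4); log(2*t) on [1/4, 1); 2*t + 3 on [1, 3/2); …
the common scale on t comes off first: t on [0, 1/2); log(t) on [1/2, 2); t + 3 on [2, 3); …
split f at 1/32, 1/2, 9/8: ℳ[f](s) collects 4 kernel integrals
segment [0, 1/32) carries 2*sqrt(2)*sqrt(t); integrate it
on [1/32, 1/2): add ∫ log(2*sqrt(2)*sqrt(t))·t^(s-1) dt
on [1/2, 9/8) integrate f = (2*sqrt(2)*sqrt(t) + 3) against the kernel
∫ over [9/8, ∞) of 2**(1/4)/(16*t**(5/4))·t^(s-1) joins the sum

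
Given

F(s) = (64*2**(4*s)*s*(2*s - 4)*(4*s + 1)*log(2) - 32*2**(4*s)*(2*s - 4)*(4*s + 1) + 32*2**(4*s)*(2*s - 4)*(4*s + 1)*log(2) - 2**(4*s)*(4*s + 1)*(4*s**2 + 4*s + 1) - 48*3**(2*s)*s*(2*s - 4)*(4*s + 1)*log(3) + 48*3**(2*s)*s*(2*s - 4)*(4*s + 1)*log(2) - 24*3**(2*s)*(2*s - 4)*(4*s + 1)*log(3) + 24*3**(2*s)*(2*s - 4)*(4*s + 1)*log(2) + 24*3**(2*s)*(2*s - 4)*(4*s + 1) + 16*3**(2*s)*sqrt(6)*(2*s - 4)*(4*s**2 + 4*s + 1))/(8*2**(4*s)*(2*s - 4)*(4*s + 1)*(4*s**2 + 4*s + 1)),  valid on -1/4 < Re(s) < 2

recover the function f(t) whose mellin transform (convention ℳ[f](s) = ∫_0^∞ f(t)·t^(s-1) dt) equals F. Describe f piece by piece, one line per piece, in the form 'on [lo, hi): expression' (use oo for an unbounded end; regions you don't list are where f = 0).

on [0, 9/16): sqrt(2)*t**(1/4)
on [9/16, 1): 2*sqrt(t)*log(2*sqrt(t))
on [1, oo): 1/(16*t**2)

remove the power substitution first: sqrt(2)*sqrt(t) on [0, 3/4); 2*t*log(2*t) on [3/4, 1); 1/(16*t**4) on [1, ∞)
the common scale on t comes off first: sqrt(t) on [0, 3/2); t*log(t) on [3/2, 2); t**(-4) on [2, ∞)
integrate the 3 segments split at 9/16, 1, then add the results
for t in [0, 9/16): the term is ∫ sqrt(2)*t**(1/4)·t^(s-1)
the [9/16, 1) slice contributes ∫ 2*sqrt(t)*log(2*sqrt(t))·t^(s-1) dt
on [1, ∞) integrate f = 1/(16*t**2) against the kernel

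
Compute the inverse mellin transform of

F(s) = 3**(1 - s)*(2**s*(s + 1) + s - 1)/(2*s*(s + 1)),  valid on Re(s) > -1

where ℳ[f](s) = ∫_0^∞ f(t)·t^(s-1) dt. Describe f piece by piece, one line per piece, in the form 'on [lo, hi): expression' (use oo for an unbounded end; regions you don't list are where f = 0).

back out the shared t-power: 9*t**2 on [0, 1/3); 3*t/2 on [1/3, 2/3)
reversing the common scale on t: t**2 on [0, 1); t/2 on [1, 2)
invert the shared t-power to get t on [0, 1); 1/2 on [1, 2)
integrate the 2 segments split at 1/3, then add the results
segment [0, 1/3) carries 9*t; integrate it
over [1/3, 2/3), the kernel integral of 3/2 enters the sum

on [0, 1/3): 9*t
on [1/3, 2/3): 3/2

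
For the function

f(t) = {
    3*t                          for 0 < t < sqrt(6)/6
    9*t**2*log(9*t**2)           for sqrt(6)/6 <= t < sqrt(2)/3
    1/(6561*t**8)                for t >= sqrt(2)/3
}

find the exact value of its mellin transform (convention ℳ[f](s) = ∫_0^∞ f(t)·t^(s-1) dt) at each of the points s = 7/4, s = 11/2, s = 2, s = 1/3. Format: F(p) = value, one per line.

the common scale on t comes off first: t on [0, sqrt(6)/2); t**2*log(t**2) on [sqrt(6)/2, sqrt(2)); t**(-8) on [sqrt(2), ∞)
peel off the power substitution: sqrt(t) on [0, 3/2); t*log(t) on [3/2, 2); t**(-4) on [2, ∞)
the 3 pieces separated at sqrt(6)/6, sqrt(2)/3 each add one integral
on [0, sqrt(6)/6): add ∫ 3*t·t^(s-1) dt
the [sqrt(6)/6, sqrt(2)/3) slice contributes ∫ 9*t**2*log(9*t**2)·t^(s-1) dt
segment [sqrt(2)/3, ∞) carries 1/(6561*t**8); integrate it

F(7/4) = -6**(1/8)*log(3)/15 - 247*2**(7/8)*3**(1/4)/8100 + 8*6**(1/8)/225 + 6**(1/8)*log(2)/15 + 6**(5/8)/33 + 8*2**(7/8)*3**(1/4)*log(2)/135
F(11/2) = -83*2**(3/4)*sqrt(3)/328050 + 6**(1/4)/4050 + 6**(3/4)/2808 + log(2**(6**(1/4)/1080 + 16*2**(3/4)*sqrt(3)/10935)/3**(6**(1/4)/1080))
F(2) = -log(3)/16 - 19/864 + sqrt(6)/36 + 25*log(2)/144
F(1/3) = -4367*2**(1/6)*3**(2/3)/18032 - 3*6**(5/6)*log(3)/28 + 3*6**(5/6)*log(2)/28 + 9*6**(5/6)/98 + 2*2**(1/6)*3**(2/3)*log(2)/7 + 3*6**(1/3)/8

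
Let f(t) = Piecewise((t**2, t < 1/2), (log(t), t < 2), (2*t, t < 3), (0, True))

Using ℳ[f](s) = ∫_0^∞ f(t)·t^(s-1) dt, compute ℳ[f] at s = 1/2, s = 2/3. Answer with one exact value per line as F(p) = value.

linearity at 1/2, 2 turns ℳ[f](s) into 3 summed integrals
on [0, 1/2): add ∫ t**2·t^(s-1) dt
∫ over [1/2, 2) of log(t)·t^(s-1) joins the sum
the [2, 3) slice contributes ∫ 2*t·t^(s-1) dt

F(1/2) = sqrt(2)*(-277 + 180*log(2) + 120*sqrt(6))/60
F(2/3) = 3*2**(1/3)*(-496*2**(1/3) + 125 + log(2**(80 + 160*2**(1/3))) + 192*6**(2/3))/320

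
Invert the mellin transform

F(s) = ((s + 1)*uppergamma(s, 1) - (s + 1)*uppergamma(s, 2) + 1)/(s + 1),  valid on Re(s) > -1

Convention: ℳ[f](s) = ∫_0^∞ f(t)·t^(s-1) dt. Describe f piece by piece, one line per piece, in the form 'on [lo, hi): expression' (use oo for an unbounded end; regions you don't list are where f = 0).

f breaks at 1 into 2 integrals to sum
[0, 1) adds the kernel integral of t
∫ over [1, 2) of exp(-t)·t^(s-1) joins the sum

on [0, 1): t
on [1, 2): exp(-t)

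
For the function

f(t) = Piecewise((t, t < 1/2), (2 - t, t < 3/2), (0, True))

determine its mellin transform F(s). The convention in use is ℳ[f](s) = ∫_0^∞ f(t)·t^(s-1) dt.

cuts at 1/2: linearity sums the 2 kernel integrals
on [0, 1/2): add ∫ t·t^(s-1) dt
∫ over [1/2, 3/2) of (2 - t)·t^(s-1) joins the sum

(3**s*s + 4*3**s - 2*s - 4)/(2*2**s*s*(s + 1))
  Re(s) > -1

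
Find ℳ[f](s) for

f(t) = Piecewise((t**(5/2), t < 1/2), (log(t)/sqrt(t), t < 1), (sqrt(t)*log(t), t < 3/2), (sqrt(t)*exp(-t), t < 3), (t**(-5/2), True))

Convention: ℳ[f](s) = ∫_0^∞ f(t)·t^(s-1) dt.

strip the shared t-power: t**2 on [0, 1/2); log(t)/t on [1/2, 1); log(t) on [1, 3/2); …
cuts at 1/2, 1, 3/2, 3: linearity sums the 5 kernel integrals
between 0 and 1/2 the integrand is t**(5/2)·t^(s-1)
[1/2, 1) adds the kernel integral of log(t)/sqrt(t)
the [1, 3/2) slice contributes ∫ sqrt(t)*log(t)·t^(s-1) dt
segment [3/2, 3) carries sqrt(t)*exp(-t); integrate it
segment [3, ∞) carries t**(-5/2); integrate it

2**(-s - 1/2)*(108*2**(s + 1/2)*(-2*s + (s + 1/2)**2)*(s - 5/2)*(s + 1/2)**2*(s + 5/2)*uppergamma(s + 1/2, 3/2) - 108*2**(s + 1/2)*(-2*s + (s + 1/2)**2)*(s - 5/2)*(s + 1/2)**2*(s + 5/2)*uppergamma(s + 1/2, 3) + 108*2**(s + 1/2)*(-2*s + (s + 1/2)**2)*(s - 5/2)*(s + 5/2) - 108*2**(s + 1/2)*(s - 5/2)*(s + 1/2)**2*(s + 5/2) - 108*3**(s + 1/2)*(-2*s + (s + 1/2)**2)*(s - 5/2)*(s + 1/2)*(s + 5/2)*log(2) + 108*3**(s + 1/2)*(-2*s + (s + 1/2)**2)*(s - 5/2)*(s + 1/2)*(s + 5/2)*log(3) - 108*3**(s + 1/2)*(-2*s + (s + 1/2)**2)*(s - 5/2)*(s + 5/2) - 4*6**(s + 1/2)*(-2*s + (s + 1/2)**2)*(s + 1/2)**2*(s + 5/2) + 27*(-2*s + (s + 1/2)**2)*(s - 5/2)*(s + 1/2)**2 + 216*(s - 5/2)*(s + 1/2)**3*(s + 5/2)*log(2) - 216*(s - 5/2)*(s + 1/2)**2*(s + 5/2)*log(2) + 216*(s - 5/2)*(s + 1/2)**2*(s + 5/2))/(108*(-2*s + (s + 1/2)**2)*(s - 5/2)*(s + 1/2)**2*(s + 5/2))
  -5/2 < Re(s) < 5/2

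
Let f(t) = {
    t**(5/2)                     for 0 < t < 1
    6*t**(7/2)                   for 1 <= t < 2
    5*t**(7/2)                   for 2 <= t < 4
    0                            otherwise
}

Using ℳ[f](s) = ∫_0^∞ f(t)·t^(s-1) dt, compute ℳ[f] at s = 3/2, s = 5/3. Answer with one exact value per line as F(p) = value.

F(3/2) = 20589/20
F(5/3) = -714/775 + 192*2**(1/6)/31 + 30720*2**(1/3)/31

split f at 1, 2: ℳ[f](s) collects 3 kernel integrals
on [0, 1) integrate f = t**(5/2) against the kernel
segment [1, 2) carries 6*t**(7/2); integrate it
∫ 5*t**(7/2)·t^(s-1) over [2, 4)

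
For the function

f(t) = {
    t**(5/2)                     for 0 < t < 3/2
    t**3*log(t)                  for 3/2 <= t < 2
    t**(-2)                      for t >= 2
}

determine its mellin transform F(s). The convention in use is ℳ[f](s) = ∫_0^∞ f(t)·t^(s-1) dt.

(-64*2**(2*s)*(s - 2)*(2*s + 5) - 2*2**(2*s)*(2*s + 5)*(2*s + (s + 2)**2 + 5) + 3**s*(s - 2)*(s + 2)*(2*s + 5)*(-27*log(3) + 27*log(2)) + 3**s*(s - 2)*(2*s + 5)*(-27*log(3) + 27*log(2)) + 27*3**s*(s - 2)*(2*s + 5) + 18*3**s*sqrt(6)*(s - 2)*(2*s + (s + 2)**2 + 5) + 64*4**s*(s - 2)*(s + 2)*(2*s + 5)*log(2) + 64*4**s*(s - 2)*(2*s + 5)*log(2))/(8*2**s*(s - 2)*(2*s + 5)*(2*s + (s + 2)**2 + 5))
  -5/2 < Re(s) < 2

undo the shared t-power: sqrt(t) on [0, 3/2); t*log(t) on [3/2, 2); t**(-4) on [2, ∞)
split f at 3/2, 2: ℳ[f](s) collects 3 kernel integrals
piece [0, 3/2): integrate t**(5/2) against the kernel
over [3/2, 2), the kernel integral of t**3*log(t) enters the sum
between 2 and ∞ the integrand is t**(-2)·t^(s-1)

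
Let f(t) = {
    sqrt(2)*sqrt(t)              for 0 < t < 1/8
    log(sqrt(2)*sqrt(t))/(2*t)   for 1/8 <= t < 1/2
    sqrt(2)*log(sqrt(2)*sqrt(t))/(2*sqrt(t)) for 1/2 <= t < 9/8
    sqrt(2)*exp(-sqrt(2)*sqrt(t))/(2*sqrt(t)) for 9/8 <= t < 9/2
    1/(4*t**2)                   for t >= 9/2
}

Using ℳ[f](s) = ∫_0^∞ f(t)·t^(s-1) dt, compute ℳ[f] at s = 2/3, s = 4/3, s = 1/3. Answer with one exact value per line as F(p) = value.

undo the common scale on t: sqrt(t) on [0, 1/4); log(sqrt(t))/t on [1/4, 1); log(sqrt(t))/sqrt(t) on [1, 9/4); …
invert the power substitution to get t on [0, 1/2); log(t)/t**2 on [1/2, 1); log(t)/t on [1, 3/2); …
invert the shared t-power to get t**2 on [0, 1/2); log(t)/t on [1/2, 1); log(t) on [1, 3/2); …
cuts at 1/8, 1/2, 9/8, 9/2: linearity sums the 5 kernel integrals
segment [0, 1/8) carries sqrt(2)*sqrt(t); integrate it
∫ log(sqrt(2)*sqrt(t))/(2*t)·t^(s-1) over [1/8, 1/2)
between 1/2 and 9/8 the integrand is sqrt(2)*log(sqrt(2)*sqrt(t))/(2*sqrt(t))·t^(s-1)
the [9/8, 9/2) slice contributes ∫ sqrt(2)*exp(-sqrt(2)*sqrt(t))/(2*sqrt(t))·t^(s-1) dt
segment [9/2, ∞) carries 1/(4*t**2); integrate it

F(2/3) = -9*3**(1/3) + log(2**(-3*3**(1/3) - 3)*3**(3*3**(1/3))) - 2**(1/3)*uppergamma(1/3, 3) + 6**(1/3)/72 + 2**(1/3)*uppergamma(1/3, 3/2) + 129/28 + 27*2**(1/3)/4
F(4/3) = -189*2**(2/3)/200 - 9*3**(2/3)*log(2)/20 - 27*3**(2/3)/100 - 2**(2/3)*uppergamma(5/3, 3)/2 + 6**(2/3)/24 + 2**(2/3)*uppergamma(5/3, 3/2)/2 + 3*log(2)/4 + 9*3**(2/3)*log(3)/20 + 201/176
F(1/3) = -6*3**(2/3) + log(2**(-3 + 2*3**(2/3))/3**(2*3**(2/3))) - 2**(2/3)*uppergamma(-1/3, 3) + 6**(2/3)/270 + 2**(2/3)*uppergamma(-1/3, 3/2) + 51/20 + 135*2**(2/3)/16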